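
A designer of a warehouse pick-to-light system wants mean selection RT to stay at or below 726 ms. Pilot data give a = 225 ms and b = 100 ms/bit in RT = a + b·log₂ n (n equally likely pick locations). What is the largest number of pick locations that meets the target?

32

Set 225 + 100·log₂ n ≤ 726 → log₂ n ≤ (726 − 225)/100 = 5.0100.
So n ≤ 2^5.0100 = 32.223; the largest integer n is 32.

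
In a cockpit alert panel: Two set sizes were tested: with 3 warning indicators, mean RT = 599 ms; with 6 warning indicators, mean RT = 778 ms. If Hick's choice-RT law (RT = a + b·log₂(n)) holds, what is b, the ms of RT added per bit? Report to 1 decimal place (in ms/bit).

Slope: b = (778 − 599) / (log₂ 6 − log₂ 3) = 179/1.0000 = 179.000 ms/bit.

179.0 ms/bit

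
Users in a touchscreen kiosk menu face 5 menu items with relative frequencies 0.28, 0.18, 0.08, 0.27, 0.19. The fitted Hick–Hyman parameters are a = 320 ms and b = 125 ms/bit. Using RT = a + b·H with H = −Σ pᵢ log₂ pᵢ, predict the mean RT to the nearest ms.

Entropy contributions −pᵢ log₂ pᵢ: 0.5142, 0.4453, 0.2915, 0.5100, 0.4552; sum H = 2.2163 bits.
RT = a + bH = 320 + 125·2.2163 = 597.04 ms.

597 ms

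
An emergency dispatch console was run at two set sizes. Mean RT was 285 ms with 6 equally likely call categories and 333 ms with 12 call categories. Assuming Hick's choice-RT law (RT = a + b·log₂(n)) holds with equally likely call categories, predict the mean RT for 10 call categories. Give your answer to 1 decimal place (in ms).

RT is linear in log₂ n, so two points fix the line:
  b = (333 − 285) / (log₂ 12 − log₂ 6) = 48 / (3.5850 − 2.5850) = 48.000 ms/bit
  a = 285 − 48.000 × 2.5850 = 160.922 ms
Then RT(10) = 160.922 + 48.000 × log₂ 10 = 160.922 + 48.000 × 3.3219 ≈ 320.374 ms.

320.4 ms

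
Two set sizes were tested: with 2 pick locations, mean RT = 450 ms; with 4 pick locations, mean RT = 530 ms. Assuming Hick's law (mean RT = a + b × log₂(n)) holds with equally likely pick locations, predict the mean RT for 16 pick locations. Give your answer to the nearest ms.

690 ms

Fit slope and intercept:
  b = (530 − 450) / (log₂ 4 − log₂ 2) = 80 / (2 − 1) = 80 ms/bit
  a = 450 − 80 × 1 = 370 ms
Then RT(16) = 370 + 80 × log₂ 16 = 370 + 80 × 4 ≈ 690.000 ms.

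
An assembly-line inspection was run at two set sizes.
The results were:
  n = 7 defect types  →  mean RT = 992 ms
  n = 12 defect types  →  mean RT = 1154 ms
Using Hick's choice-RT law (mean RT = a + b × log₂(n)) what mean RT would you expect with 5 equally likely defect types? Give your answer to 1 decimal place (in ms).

890.9 ms

Solve the two-equation system in a and b:
  b = (1154 − 992) / (log₂ 12 − log₂ 7) = 162 / (3.5850 − 2.8074) = 208.331 ms/bit
  a = 992 − 208.331 × 2.8074 = 407.140 ms
Then RT(5) = 407.140 + 208.331 × log₂ 5 = 407.140 + 208.331 × 2.3219 ≈ 890.870 ms.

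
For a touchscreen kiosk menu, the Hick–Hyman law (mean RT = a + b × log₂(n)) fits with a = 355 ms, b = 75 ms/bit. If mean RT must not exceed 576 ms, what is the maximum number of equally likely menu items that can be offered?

7

Information budget: (576 − 355)/75 = 2.9467 bits, so n ≤ 2^2.9467 = 7.710 → at most 7.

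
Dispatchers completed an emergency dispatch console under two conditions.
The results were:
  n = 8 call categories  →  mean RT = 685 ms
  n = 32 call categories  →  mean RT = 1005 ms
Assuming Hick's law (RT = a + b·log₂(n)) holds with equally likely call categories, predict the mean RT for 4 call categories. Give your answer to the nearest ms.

525 ms

RT is linear in log₂ n, so two points fix the line:
  b = (1005 − 685) / (log₂ 32 − log₂ 8) = 320 / (5 − 3) = 160 ms/bit
  a = 685 − 160 × 3 = 205 ms
Then RT(4) = 205 + 160 × log₂ 4 = 205 + 160 × 2 ≈ 525.000 ms.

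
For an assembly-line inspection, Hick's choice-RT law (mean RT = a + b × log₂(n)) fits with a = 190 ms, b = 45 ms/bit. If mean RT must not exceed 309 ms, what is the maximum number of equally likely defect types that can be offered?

Set 190 + 45·log₂ n ≤ 309 → log₂ n ≤ (309 − 190)/45 = 2.6444.
So n ≤ 2^2.6444 = 6.253; the largest integer n is 6.

6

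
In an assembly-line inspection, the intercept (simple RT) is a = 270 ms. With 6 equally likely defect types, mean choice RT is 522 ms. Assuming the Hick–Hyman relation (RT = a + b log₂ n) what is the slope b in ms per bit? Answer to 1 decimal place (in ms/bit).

97.5 ms/bit

b = (522 − 270) / log₂(6) = 252 / 2.5850 = 97.487 ms/bit.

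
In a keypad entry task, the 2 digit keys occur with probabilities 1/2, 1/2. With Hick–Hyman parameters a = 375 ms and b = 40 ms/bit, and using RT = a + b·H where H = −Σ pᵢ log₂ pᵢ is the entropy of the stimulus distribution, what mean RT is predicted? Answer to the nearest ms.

H = −Σ pᵢ log₂ pᵢ = 0.5·1 + 0.5·1 = 1.000 bits.
RT = 375 + 40 × 1.000 = 415.00 ms.

415 ms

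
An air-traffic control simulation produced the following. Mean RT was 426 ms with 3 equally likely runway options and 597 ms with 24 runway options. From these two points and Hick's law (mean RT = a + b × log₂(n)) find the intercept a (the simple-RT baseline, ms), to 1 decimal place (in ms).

335.7 ms

b = (RT₂ − RT₁)/(log₂ n₂ − log₂ n₁) = (597 − 426)/(4.5850 − 1.5850) = 57.000 ms/bit.
a = RT₁ − b·log₂ n₁ = 426 − 57.000 × 1.5850 = 335.657 ms.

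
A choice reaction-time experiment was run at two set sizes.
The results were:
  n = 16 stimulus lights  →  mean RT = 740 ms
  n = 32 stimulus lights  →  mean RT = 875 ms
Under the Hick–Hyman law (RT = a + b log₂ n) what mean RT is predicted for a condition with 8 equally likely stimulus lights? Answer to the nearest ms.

605 ms

RT is linear in log₂ n, so two points fix the line:
  b = (875 − 740) / (log₂ 32 − log₂ 16) = 135 / (5 − 4) = 135 ms/bit
  a = 740 − 135 × 4 = 200 ms
Then RT(8) = 200 + 135 × log₂ 8 = 200 + 135 × 3 ≈ 605.000 ms.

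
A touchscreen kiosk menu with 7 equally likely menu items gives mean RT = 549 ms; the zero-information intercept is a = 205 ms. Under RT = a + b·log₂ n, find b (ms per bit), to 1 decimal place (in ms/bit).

122.5 ms/bit

7 alternatives carry log₂ 7 = 2.8074 bits; the choice cost is 549 − 205 = 344 ms, so b = 344/2.8074 = 122.535 ms/bit.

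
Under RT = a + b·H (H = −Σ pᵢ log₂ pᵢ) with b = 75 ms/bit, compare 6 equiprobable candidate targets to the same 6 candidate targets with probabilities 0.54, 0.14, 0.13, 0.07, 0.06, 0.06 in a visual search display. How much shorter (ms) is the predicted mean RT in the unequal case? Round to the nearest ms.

Equiprobable entropy H₀ = log₂ 6 = 2.5850 bits.
Skewed entropy H = −Σ pᵢ log₂ pᵢ = 2.0154 bits.
ΔRT = b·(H₀ − H) = 75 × 0.5695 = 42.72 ms.

43 ms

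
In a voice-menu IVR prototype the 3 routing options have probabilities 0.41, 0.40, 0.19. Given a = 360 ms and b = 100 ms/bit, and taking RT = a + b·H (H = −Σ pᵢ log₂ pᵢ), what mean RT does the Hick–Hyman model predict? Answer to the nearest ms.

Entropy contributions −pᵢ log₂ pᵢ: 0.5274, 0.5288, 0.4552; sum H = 1.5114 bits.
RT = a + bH = 360 + 100·1.5114 = 511.14 ms.

511 ms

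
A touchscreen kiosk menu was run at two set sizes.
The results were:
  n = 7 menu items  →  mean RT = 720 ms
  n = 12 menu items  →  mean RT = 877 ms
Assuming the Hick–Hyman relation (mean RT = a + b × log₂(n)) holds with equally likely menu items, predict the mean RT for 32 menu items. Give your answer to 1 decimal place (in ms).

1162.7 ms

With log₂ n on the abscissa the relation is linear; from the two conditions:
  b = (877 − 720) / (log₂ 12 − log₂ 7) = 157 / (3.5850 − 2.8074) = 201.901 ms/bit
  a = 720 − 201.901 × 2.8074 = 153.191 ms
Then RT(32) = 153.191 + 201.901 × log₂ 32 = 153.191 + 201.901 × 5 ≈ 1162.698 ms.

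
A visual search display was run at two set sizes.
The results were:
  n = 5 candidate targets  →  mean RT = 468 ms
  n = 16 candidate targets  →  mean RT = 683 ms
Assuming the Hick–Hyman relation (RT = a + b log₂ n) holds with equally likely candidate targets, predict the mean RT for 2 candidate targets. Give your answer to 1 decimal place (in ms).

298.6 ms

With log₂ n on the abscissa the relation is linear; from the two conditions:
  b = (683 − 468) / (log₂ 16 − log₂ 5) = 215 / (4 − 2.3219) = 128.123 ms/bit
  a = 468 − 128.123 × 2.3219 = 170.507 ms
Then RT(2) = 170.507 + 128.123 × log₂ 2 = 170.507 + 128.123 × 1 ≈ 298.630 ms.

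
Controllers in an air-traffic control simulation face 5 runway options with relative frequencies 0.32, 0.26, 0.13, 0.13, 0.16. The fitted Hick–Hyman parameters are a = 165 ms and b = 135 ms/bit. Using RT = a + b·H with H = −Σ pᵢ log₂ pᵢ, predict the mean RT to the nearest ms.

Entropy contributions −pᵢ log₂ pᵢ: 0.5260, 0.5053, 0.3826, 0.3826, 0.4230; sum H = 2.2196 bits.
RT = a + bH = 165 + 135·2.2196 = 464.65 ms.

465 ms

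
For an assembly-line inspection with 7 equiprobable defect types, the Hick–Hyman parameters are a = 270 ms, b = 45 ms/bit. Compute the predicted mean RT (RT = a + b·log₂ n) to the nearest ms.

396 ms

log₂(7) = 2.8074 bits, so RT = 270 + 45 × 2.8074 ≈ 396.331 ms.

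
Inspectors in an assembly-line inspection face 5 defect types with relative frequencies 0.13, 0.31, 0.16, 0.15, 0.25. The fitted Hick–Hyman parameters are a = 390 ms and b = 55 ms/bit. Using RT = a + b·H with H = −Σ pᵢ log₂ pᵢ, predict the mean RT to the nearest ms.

513 ms

H = 0.13·log₂(1/0.13) + 0.31·log₂(1/0.31) + 0.16·log₂(1/0.16) + 0.15·log₂(1/0.15) + 0.25·log₂(1/0.25) = 2.2400 bits.
RT = 390 + 55 × 2.2400 = 513.20 ms.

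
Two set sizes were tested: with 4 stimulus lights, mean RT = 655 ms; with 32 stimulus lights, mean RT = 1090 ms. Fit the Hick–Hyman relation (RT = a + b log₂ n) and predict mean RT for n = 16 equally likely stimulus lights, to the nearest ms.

Solve the two-equation system in a and b:
  b = (1090 − 655) / (log₂ 32 − log₂ 4) = 435 / (5 − 2) = 145 ms/bit
  a = 655 − 145 × 2 = 365 ms
Then RT(16) = 365 + 145 × log₂ 16 = 365 + 145 × 4 ≈ 945.000 ms.

945 ms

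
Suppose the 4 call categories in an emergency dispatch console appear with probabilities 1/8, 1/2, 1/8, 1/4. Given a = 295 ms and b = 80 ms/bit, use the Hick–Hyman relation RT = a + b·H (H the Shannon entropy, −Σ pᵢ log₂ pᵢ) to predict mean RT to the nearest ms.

435 ms

H = −Σ pᵢ log₂ pᵢ = 0.125·3 + 0.5·1 + 0.125·3 + 0.25·2 = 1.750 bits.
RT = 295 + 80 × 1.750 = 435.00 ms.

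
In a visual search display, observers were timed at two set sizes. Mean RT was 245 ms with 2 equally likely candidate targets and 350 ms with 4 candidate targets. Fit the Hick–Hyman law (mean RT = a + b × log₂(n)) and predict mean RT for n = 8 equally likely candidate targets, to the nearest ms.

455 ms

Fit slope and intercept:
  b = (350 − 245) / (log₂ 4 − log₂ 2) = 105 / (2 − 1) = 105 ms/bit
  a = 245 − 105 × 1 = 140 ms
Then RT(8) = 140 + 105 × log₂ 8 = 140 + 105 × 3 ≈ 455.000 ms.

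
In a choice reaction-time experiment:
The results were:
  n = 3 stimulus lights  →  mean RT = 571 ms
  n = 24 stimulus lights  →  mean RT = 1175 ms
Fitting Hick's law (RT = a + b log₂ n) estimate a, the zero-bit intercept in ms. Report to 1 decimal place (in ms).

b = (RT₂ − RT₁)/(log₂ n₂ − log₂ n₁) = (1175 − 571)/(4.5850 − 1.5850) = 201.333 ms/bit.
a = RT₁ − b·log₂ n₁ = 571 − 201.333 × 1.5850 = 251.894 ms.

251.9 ms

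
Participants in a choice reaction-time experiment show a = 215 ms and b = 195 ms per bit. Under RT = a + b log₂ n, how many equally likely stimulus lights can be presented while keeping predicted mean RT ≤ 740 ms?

Information budget: (740 − 215)/195 = 2.6923 bits, so n ≤ 2^2.6923 = 6.463 → at most 6.

6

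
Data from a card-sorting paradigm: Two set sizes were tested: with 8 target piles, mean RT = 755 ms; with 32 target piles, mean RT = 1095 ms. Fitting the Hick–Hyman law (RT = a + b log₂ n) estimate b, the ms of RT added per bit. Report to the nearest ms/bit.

170 ms/bit

Slope: b = (1095 − 755) / (log₂ 32 − log₂ 8) = 340/2.0000 = 170 ms/bit.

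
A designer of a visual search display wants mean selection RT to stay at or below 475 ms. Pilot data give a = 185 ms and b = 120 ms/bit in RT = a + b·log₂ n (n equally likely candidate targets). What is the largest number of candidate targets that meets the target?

5

Set 185 + 120·log₂ n ≤ 475 → log₂ n ≤ (475 − 185)/120 = 2.4167.
So n ≤ 2^2.4167 = 5.339; the largest integer n is 5.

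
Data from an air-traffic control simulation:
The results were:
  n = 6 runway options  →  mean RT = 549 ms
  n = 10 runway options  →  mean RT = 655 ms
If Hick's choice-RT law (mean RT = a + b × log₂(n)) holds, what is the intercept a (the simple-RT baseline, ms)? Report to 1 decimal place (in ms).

b = (RT₂ − RT₁)/(log₂ n₂ − log₂ n₁) = (655 − 549)/(3.3219 − 2.5850) = 143.833 ms/bit.
a = RT₁ − b·log₂ n₁ = 549 − 143.833 × 2.5850 = 177.197 ms.

177.2 ms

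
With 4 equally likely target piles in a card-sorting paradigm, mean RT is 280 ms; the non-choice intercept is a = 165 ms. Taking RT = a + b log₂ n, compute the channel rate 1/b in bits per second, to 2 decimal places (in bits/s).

b = (280 − 165)/log₂ 4 = 115/2 = 57.500 ms per bit = 0.05750 s/bit; the reciprocal is 17.391 bits/s.

17.39 bits/s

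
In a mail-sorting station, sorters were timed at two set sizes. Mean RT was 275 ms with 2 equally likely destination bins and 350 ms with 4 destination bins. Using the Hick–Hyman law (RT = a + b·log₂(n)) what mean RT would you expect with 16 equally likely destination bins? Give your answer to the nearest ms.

500 ms

Fit slope and intercept:
  b = (350 − 275) / (log₂ 4 − log₂ 2) = 75 / (2 − 1) = 75 ms/bit
  a = 275 − 75 × 1 = 200 ms
Then RT(16) = 200 + 75 × log₂ 16 = 200 + 75 × 4 ≈ 500.000 ms.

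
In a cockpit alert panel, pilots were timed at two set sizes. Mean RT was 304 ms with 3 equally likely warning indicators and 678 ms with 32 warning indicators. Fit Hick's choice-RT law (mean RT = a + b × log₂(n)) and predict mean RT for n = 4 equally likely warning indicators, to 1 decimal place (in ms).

349.5 ms

Solve the two-equation system in a and b:
  b = (678 − 304) / (log₂ 32 − log₂ 3) = 374 / (5 − 1.5850) = 109.516 ms/bit
  a = 304 − 109.516 × 1.5850 = 130.422 ms
Then RT(4) = 130.422 + 109.516 × log₂ 4 = 130.422 + 109.516 × 2 ≈ 349.453 ms.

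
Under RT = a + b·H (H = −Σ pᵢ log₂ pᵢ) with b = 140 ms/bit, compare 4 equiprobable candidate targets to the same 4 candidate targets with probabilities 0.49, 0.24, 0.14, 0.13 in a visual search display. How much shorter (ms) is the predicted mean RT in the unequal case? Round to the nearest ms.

Equiprobable entropy H₀ = log₂ 4 = 2.0000 bits.
Skewed entropy H = −Σ pᵢ log₂ pᵢ = 1.7782 bits.
ΔRT = b·(H₀ − H) = 140 × 0.2218 = 31.06 ms.

31 ms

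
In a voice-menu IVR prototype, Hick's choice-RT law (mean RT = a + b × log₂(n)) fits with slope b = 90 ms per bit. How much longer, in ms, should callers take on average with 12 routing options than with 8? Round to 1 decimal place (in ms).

52.6 ms

Only the slope matters, since a is common to both: ΔRT = b·log₂(n₂/n₁).
log₂(12) − log₂(8) = 3.5850 − 3 = 0.5850.
ΔRT = 90 × 0.5850 = 52.647 ms.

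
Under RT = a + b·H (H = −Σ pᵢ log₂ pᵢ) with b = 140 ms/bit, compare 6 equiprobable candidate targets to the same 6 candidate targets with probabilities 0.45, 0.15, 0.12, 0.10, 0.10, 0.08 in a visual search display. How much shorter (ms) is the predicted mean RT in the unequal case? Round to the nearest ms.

47 ms

Equiprobable entropy H₀ = log₂ 6 = 2.5850 bits.
Skewed entropy H = −Σ pᵢ log₂ pᵢ = 2.2519 bits.
ΔRT = b·(H₀ − H) = 140 × 0.3331 = 46.63 ms.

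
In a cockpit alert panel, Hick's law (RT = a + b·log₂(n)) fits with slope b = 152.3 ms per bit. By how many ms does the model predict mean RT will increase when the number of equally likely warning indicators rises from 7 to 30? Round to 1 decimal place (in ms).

319.8 ms

The intercept a cancels: ΔRT = b·(log₂ n₂ − log₂ n₁) = b·log₂(n₂/n₁).
log₂(30) − log₂(7) = 4.9069 − 2.8074 = 2.0995.
ΔRT = 152.3 × 2.0995 = 319.759 ms.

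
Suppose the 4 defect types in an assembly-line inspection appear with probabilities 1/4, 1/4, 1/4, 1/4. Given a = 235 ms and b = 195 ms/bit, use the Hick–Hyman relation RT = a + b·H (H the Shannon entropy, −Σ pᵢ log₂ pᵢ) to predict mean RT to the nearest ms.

Each term −pᵢ log₂ pᵢ: 0.25·2 + 0.25·2 + 0.25·2 + 0.25·2; summed, H = 2.000 bits.
Mean RT = a + bH = 235 + 195·2.000 = 625.00 ms.

625 ms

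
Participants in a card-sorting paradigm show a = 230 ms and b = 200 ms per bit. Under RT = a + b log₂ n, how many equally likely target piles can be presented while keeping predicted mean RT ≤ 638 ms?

4

Set 230 + 200·log₂ n ≤ 638 → log₂ n ≤ (638 − 230)/200 = 2.0400.
So n ≤ 2^2.0400 = 4.112; the largest integer n is 4.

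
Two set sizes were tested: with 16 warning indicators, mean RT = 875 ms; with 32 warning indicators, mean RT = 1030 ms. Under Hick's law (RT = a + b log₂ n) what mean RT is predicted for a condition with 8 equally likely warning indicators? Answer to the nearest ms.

Solve the two-equation system in a and b:
  b = (1030 − 875) / (log₂ 32 − log₂ 16) = 155 / (5 − 4) = 155 ms/bit
  a = 875 − 155 × 4 = 255 ms
Then RT(8) = 255 + 155 × log₂ 8 = 255 + 155 × 3 ≈ 720.000 ms.

720 ms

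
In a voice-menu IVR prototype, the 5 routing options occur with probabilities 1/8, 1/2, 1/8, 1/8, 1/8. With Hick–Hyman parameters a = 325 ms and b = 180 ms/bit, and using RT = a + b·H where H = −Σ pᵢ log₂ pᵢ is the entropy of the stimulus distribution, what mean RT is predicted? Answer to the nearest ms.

Each term −pᵢ log₂ pᵢ: 0.125·3 + 0.5·1 + 0.125·3 + 0.125·3 + 0.125·3; summed, H = 2.000 bits.
Mean RT = a + bH = 325 + 180·2.000 = 685.00 ms.

685 ms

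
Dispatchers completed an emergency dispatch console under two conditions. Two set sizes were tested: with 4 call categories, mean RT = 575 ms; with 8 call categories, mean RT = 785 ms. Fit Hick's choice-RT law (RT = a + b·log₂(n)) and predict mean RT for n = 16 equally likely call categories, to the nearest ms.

995 ms

Solve the two-equation system in a and b:
  b = (785 − 575) / (log₂ 8 − log₂ 4) = 210 / (3 − 2) = 210 ms/bit
  a = 575 − 210 × 2 = 155 ms
Then RT(16) = 155 + 210 × log₂ 16 = 155 + 210 × 4 ≈ 995.000 ms.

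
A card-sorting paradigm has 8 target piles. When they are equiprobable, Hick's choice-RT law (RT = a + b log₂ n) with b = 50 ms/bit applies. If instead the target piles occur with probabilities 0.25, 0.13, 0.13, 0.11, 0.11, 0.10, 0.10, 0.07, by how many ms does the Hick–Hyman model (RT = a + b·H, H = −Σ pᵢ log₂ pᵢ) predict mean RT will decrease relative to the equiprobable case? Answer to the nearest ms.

The RT saving is b·ΔH. Equiprobable H₀ = log₂(8) = 3.0000 bits; with the given probabilities H = 2.8988 bits.
b·(H₀ − H) = 50 × (3.0000 − 2.8988) = 5.06 ms.

5 ms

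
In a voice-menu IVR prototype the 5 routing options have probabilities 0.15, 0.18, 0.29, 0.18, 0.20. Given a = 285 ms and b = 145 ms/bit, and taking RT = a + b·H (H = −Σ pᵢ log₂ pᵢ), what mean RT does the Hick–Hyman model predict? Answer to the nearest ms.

H = 0.15·log₂(1/0.15) + 0.18·log₂(1/0.18) + 0.29·log₂(1/0.29) + 0.18·log₂(1/0.18) + 0.20·log₂(1/0.20) = 2.2834 bits.
RT = 285 + 145 × 2.2834 = 616.10 ms.

616 ms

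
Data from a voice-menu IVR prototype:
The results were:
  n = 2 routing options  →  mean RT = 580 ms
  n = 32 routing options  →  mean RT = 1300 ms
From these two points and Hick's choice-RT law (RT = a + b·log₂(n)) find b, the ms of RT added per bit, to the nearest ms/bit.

Slope: b = (1300 − 580) / (log₂ 32 − log₂ 2) = 720/4.0000 = 180 ms/bit.

180 ms/bit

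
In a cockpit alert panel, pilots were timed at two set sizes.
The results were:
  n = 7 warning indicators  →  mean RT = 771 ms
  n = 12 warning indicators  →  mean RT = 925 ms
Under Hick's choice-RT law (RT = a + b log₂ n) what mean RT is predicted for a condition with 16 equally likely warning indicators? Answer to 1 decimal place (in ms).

Solve the two-equation system in a and b:
  b = (925 − 771) / (log₂ 12 − log₂ 7) = 154 / (3.5850 − 2.8074) = 198.043 ms/bit
  a = 771 − 198.043 × 2.8074 = 215.022 ms
Then RT(16) = 215.022 + 198.043 × log₂ 16 = 215.022 + 198.043 × 4 ≈ 1007.195 ms.

1007.2 ms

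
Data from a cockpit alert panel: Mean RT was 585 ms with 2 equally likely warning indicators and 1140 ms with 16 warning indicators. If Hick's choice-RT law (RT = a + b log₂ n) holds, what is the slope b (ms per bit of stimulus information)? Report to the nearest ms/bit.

185 ms/bit

b = (RT₂ − RT₁)/(log₂ n₂ − log₂ n₁) = (1140 − 585)/(4 − 1) = 185 ms/bit.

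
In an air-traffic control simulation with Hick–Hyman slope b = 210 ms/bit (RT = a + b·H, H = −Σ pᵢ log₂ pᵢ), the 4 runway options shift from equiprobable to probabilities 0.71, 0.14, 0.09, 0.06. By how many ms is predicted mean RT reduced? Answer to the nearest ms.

The RT saving is b·ΔH. Equiprobable H₀ = log₂(4) = 2.0000 bits; with the given probabilities H = 1.3041 bits.
b·(H₀ − H) = 210 × (2.0000 − 1.3041) = 146.14 ms.

146 ms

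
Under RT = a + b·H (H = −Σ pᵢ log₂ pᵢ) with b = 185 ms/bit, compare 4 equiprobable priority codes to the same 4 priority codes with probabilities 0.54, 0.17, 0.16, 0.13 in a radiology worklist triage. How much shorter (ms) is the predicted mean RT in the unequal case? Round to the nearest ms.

52 ms

The RT saving is b·ΔH. Equiprobable H₀ = log₂(4) = 2.0000 bits; with the given probabilities H = 1.7203 bits.
b·(H₀ − H) = 185 × (2.0000 − 1.7203) = 51.75 ms.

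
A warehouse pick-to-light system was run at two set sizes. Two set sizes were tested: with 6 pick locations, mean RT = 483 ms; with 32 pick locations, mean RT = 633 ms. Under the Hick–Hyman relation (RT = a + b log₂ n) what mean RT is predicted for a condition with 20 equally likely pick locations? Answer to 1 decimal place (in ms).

590.9 ms

RT is linear in log₂ n, so two points fix the line:
  b = (633 − 483) / (log₂ 32 − log₂ 6) = 150 / (5 − 2.5850) = 62.111 ms/bit
  a = 483 − 62.111 × 2.5850 = 322.446 ms
Then RT(20) = 322.446 + 62.111 × log₂ 20 = 322.446 + 62.111 × 4.3219 ≈ 590.884 ms.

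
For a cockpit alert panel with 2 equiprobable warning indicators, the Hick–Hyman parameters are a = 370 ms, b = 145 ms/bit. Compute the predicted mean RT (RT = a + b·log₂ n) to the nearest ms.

515 ms

log₂(2) = 1 bits, so RT = 370 + 145 × 1 ≈ 515.000 ms.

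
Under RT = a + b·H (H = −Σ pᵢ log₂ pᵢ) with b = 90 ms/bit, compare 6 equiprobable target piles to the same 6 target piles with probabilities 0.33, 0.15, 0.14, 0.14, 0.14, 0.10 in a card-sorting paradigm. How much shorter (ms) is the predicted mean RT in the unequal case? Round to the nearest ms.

11 ms

The RT saving is b·ΔH. Equiprobable H₀ = log₂(6) = 2.5850 bits; with the given probabilities H = 2.4619 bits.
b·(H₀ − H) = 90 × (2.5850 − 2.4619) = 11.08 ms.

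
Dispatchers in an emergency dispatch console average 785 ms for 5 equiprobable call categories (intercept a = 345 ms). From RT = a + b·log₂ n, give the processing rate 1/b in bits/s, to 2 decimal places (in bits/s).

5.28 bits/s

b = (785 − 345)/log₂ 5 = 440/2.3219 = 189.498 ms per bit = 0.18950 s/bit; the reciprocal is 5.277 bits/s.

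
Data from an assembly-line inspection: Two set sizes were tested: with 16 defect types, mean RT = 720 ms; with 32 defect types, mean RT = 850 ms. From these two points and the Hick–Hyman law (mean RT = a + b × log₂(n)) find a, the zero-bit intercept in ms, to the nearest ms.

Slope: b = (850 − 720) / (log₂ 32 − log₂ 16) = 130/1.0000 = 130 ms/bit.
a = RT₁ − b·log₂ n₁ = 720 − 130 × 4 = 200.000 ms.

200 ms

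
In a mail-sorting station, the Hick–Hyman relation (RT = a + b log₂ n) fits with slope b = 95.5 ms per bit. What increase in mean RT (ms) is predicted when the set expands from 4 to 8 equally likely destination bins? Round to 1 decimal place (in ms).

Only the slope matters, since a is common to both: ΔRT = b·log₂(n₂/n₁).
log₂(8) − log₂(4) = log₂(8/4) = log₂(2) = 1.
ΔRT = 95.5 × 1.0000 = 95.500 ms.

95.5 ms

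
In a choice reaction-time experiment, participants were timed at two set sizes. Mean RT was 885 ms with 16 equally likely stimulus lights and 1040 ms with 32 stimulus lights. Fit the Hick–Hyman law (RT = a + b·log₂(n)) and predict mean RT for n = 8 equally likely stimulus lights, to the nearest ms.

Fit slope and intercept:
  b = (1040 − 885) / (log₂ 32 − log₂ 16) = 155 / (5 − 4) = 155 ms/bit
  a = 885 − 155 × 4 = 265 ms
Then RT(8) = 265 + 155 × log₂ 8 = 265 + 155 × 3 ≈ 730.000 ms.

730 ms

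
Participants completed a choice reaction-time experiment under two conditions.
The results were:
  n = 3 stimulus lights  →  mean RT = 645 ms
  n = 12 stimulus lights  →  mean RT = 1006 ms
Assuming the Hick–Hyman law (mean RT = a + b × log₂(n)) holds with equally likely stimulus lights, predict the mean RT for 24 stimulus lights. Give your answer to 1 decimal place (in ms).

1186.5 ms

Solve the two-equation system in a and b:
  b = (1006 − 645) / (log₂ 12 − log₂ 3) = 361 / (3.5850 − 1.5850) = 180.500 ms/bit
  a = 645 − 180.500 × 1.5850 = 358.914 ms
Then RT(24) = 358.914 + 180.500 × log₂ 24 = 358.914 + 180.500 × 4.5850 ≈ 1186.500 ms.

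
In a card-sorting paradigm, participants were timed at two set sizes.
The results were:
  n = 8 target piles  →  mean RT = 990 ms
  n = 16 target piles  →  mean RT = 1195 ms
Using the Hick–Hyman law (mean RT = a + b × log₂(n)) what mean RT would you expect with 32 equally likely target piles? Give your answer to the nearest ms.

With log₂ n on the abscissa the relation is linear; from the two conditions:
  b = (1195 − 990) / (log₂ 16 − log₂ 8) = 205 / (4 − 3) = 205 ms/bit
  a = 990 − 205 × 3 = 375 ms
Then RT(32) = 375 + 205 × log₂ 32 = 375 + 205 × 5 ≈ 1400.000 ms.

1400 ms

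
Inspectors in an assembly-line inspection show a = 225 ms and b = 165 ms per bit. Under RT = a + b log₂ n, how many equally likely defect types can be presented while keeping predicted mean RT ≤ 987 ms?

Set 225 + 165·log₂ n ≤ 987 → log₂ n ≤ (987 − 225)/165 = 4.6182.
So n ≤ 2^4.6182 = 24.559; the largest integer n is 24.

24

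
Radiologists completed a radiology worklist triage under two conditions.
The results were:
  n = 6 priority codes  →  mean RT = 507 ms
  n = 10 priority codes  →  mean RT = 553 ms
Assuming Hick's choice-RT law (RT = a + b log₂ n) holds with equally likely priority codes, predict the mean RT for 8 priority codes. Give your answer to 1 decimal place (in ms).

Fit slope and intercept:
  b = (553 − 507) / (log₂ 10 − log₂ 6) = 46 / (3.3219 − 2.5850) = 62.418 ms/bit
  a = 507 − 62.418 × 2.5850 = 345.652 ms
Then RT(8) = 345.652 + 62.418 × log₂ 8 = 345.652 + 62.418 × 3 ≈ 532.906 ms.

532.9 ms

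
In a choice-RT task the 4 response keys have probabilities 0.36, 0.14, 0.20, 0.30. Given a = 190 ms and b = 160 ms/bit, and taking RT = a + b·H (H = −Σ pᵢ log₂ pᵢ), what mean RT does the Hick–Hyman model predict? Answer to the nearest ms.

496 ms

H = 0.36·log₂(1/0.36) + 0.14·log₂(1/0.14) + 0.20·log₂(1/0.20) + 0.30·log₂(1/0.30) = 1.9132 bits.
RT = 190 + 160 × 1.9132 = 496.11 ms.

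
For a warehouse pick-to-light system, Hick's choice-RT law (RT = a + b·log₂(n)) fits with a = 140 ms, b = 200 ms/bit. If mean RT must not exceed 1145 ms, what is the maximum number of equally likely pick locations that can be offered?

Information budget: (1145 − 140)/200 = 5.0250 bits, so n ≤ 2^5.0250 = 32.559 → at most 32.

32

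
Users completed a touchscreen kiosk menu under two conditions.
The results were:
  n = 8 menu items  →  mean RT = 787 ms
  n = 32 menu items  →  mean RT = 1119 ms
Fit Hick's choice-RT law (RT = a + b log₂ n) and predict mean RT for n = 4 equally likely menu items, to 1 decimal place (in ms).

621.0 ms

Fit slope and intercept:
  b = (1119 − 787) / (log₂ 32 − log₂ 8) = 332 / (5 − 3) = 166.000 ms/bit
  a = 787 − 166.000 × 3 = 289.000 ms
Then RT(4) = 289.000 + 166.000 × log₂ 4 = 289.000 + 166.000 × 2 ≈ 621.000 ms.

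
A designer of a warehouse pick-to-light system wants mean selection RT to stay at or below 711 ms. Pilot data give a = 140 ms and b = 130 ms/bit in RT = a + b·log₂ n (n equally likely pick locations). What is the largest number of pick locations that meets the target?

20

130·log₂ n ≤ 711 − 140 = 571, giving log₂ n ≤ 4.3923 and n ≤ 21.000. The largest whole number is 20.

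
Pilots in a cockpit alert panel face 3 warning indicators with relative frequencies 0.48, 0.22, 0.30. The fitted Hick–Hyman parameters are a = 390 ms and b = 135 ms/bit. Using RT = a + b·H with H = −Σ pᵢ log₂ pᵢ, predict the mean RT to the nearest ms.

Entropy contributions −pᵢ log₂ pᵢ: 0.5083, 0.4806, 0.5211; sum H = 1.5099 bits.
RT = a + bH = 390 + 135·1.5099 = 593.84 ms.

594 ms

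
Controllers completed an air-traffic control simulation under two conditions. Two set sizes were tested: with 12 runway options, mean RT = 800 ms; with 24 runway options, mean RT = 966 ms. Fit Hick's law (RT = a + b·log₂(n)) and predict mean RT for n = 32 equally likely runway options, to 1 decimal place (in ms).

Solve the two-equation system in a and b:
  b = (966 − 800) / (log₂ 24 − log₂ 12) = 166 / (4.5850 − 3.5850) = 166.000 ms/bit
  a = 800 − 166.000 × 3.5850 = 204.896 ms
Then RT(32) = 204.896 + 166.000 × log₂ 32 = 204.896 + 166.000 × 5 ≈ 1034.896 ms.

1034.9 ms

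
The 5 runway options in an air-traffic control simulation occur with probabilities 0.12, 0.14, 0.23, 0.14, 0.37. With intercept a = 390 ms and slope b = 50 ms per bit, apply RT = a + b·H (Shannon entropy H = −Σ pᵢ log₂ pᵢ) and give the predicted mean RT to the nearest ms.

Entropy contributions −pᵢ log₂ pᵢ: 0.3671, 0.3971, 0.4877, 0.3971, 0.5307; sum H = 2.1797 bits.
RT = a + bH = 390 + 50·2.1797 = 498.98 ms.

499 ms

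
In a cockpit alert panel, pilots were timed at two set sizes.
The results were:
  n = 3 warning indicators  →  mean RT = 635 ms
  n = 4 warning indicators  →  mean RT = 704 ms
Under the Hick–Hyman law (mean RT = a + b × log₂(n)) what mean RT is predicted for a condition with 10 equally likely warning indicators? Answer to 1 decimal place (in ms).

923.8 ms

With log₂ n on the abscissa the relation is linear; from the two conditions:
  b = (704 − 635) / (log₂ 4 − log₂ 3) = 69 / (2 − 1.5850) = 166.250 ms/bit
  a = 635 − 166.250 × 1.5850 = 371.500 ms
Then RT(10) = 371.500 + 166.250 × log₂ 10 = 371.500 + 166.250 × 3.3219 ≈ 923.771 ms.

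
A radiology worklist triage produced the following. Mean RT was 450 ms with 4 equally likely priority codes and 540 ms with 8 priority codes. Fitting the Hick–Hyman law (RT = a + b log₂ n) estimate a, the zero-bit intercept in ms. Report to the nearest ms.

270 ms

The slope on a log₂ axis is (540 − 450) / (3 − 2) = 90 ms/bit.
Intercept: a = 450 − 90·log₂(4) = 270.000 ms.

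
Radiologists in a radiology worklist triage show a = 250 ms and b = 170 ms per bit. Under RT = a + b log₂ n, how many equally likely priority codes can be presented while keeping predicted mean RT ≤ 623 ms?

4

Information budget: (623 − 250)/170 = 2.1941 bits, so n ≤ 2^2.1941 = 4.576 → at most 4.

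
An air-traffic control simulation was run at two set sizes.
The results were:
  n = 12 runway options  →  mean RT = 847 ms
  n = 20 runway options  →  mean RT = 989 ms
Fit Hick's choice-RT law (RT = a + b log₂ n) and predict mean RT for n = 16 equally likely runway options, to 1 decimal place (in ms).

RT is linear in log₂ n, so two points fix the line:
  b = (989 − 847) / (log₂ 20 − log₂ 12) = 142 / (4.3219 − 3.5850) = 192.682 ms/bit
  a = 847 − 192.682 × 3.5850 = 156.242 ms
Then RT(16) = 156.242 + 192.682 × log₂ 16 = 156.242 + 192.682 × 4 ≈ 926.970 ms.

927.0 ms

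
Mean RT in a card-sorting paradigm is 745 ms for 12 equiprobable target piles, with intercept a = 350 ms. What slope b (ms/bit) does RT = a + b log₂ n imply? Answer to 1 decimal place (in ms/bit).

110.2 ms/bit

12 alternatives carry log₂ 12 = 3.5850 bits; the choice cost is 745 − 350 = 395 ms, so b = 395/3.5850 = 110.182 ms/bit.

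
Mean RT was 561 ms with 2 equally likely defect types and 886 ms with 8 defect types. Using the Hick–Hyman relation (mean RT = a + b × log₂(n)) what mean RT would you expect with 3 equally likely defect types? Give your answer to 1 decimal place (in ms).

656.1 ms

With log₂ n on the abscissa the relation is linear; from the two conditions:
  b = (886 − 561) / (log₂ 8 − log₂ 2) = 325 / (3 − 1) = 162.500 ms/bit
  a = 561 − 162.500 × 1 = 398.500 ms
Then RT(3) = 398.500 + 162.500 × log₂ 3 = 398.500 + 162.500 × 1.5850 ≈ 656.056 ms.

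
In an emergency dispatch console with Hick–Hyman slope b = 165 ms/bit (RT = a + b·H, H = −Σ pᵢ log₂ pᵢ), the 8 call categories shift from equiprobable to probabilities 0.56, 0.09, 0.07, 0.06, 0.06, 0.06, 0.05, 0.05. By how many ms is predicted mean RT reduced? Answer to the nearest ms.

130 ms

The RT saving is b·ΔH. Equiprobable H₀ = log₂(8) = 3.0000 bits; with the given probabilities H = 2.2124 bits.
b·(H₀ − H) = 165 × (3.0000 − 2.2124) = 129.95 ms.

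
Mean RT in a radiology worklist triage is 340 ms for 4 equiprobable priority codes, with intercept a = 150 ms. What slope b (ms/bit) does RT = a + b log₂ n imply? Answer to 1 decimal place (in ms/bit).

log₂(4) = 2 bits.
b = (RT − a)/log₂ n = (340 − 150) / 2 = 95.000 ms/bit.

95.0 ms/bit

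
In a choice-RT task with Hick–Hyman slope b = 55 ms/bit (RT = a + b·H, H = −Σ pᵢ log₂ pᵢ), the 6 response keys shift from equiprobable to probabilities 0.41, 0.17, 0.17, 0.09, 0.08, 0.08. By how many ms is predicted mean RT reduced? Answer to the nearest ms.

Equiprobable entropy H₀ = log₂ 6 = 2.5850 bits.
Skewed entropy H = −Σ pᵢ log₂ pᵢ = 2.2922 bits.
ΔRT = b·(H₀ − H) = 55 × 0.2927 = 16.10 ms.

16 ms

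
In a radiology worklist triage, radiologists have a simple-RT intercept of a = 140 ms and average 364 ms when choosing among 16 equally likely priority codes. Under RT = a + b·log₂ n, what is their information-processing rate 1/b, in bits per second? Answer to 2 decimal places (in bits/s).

Choice component = 364 − 140 = 224 ms over log₂(16) = 4 bits.
b = 224 / 4 = 56.000 ms/bit, so 1/b = 17.857 bits/s.

17.86 bits/s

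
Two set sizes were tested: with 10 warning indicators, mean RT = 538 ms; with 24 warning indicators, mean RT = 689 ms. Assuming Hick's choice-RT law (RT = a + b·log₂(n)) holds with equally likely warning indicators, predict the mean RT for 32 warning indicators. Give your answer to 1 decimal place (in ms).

738.6 ms

Fit slope and intercept:
  b = (689 − 538) / (log₂ 24 − log₂ 10) = 151 / (4.5850 − 3.3219) = 119.553 ms/bit
  a = 538 − 119.553 × 3.3219 = 140.852 ms
Then RT(32) = 140.852 + 119.553 × log₂ 32 = 140.852 + 119.553 × 5 ≈ 738.619 ms.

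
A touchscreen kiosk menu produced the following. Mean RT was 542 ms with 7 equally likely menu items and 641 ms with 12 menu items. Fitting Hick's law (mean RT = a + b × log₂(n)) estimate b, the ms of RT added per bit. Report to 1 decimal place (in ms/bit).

Slope: b = (641 − 542) / (log₂ 12 − log₂ 7) = 99/0.7776 = 127.314 ms/bit.

127.3 ms/bit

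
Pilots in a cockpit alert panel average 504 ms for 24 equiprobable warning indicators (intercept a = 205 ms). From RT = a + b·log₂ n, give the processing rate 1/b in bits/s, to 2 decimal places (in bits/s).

15.33 bits/s

Choice component = 504 − 205 = 299 ms over log₂(24) = 4.5850 bits.
b = 299 / 4.5850 = 65.213 ms/bit, so 1/b = 15.334 bits/s.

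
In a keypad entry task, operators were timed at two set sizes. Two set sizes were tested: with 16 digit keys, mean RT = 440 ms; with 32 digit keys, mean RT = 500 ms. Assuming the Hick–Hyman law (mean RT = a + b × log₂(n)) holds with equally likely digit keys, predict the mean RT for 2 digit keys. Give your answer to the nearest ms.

260 ms

RT is linear in log₂ n, so two points fix the line:
  b = (500 − 440) / (log₂ 32 − log₂ 16) = 60 / (5 − 4) = 60 ms/bit
  a = 440 − 60 × 4 = 200 ms
Then RT(2) = 200 + 60 × log₂ 2 = 200 + 60 × 1 ≈ 260.000 ms.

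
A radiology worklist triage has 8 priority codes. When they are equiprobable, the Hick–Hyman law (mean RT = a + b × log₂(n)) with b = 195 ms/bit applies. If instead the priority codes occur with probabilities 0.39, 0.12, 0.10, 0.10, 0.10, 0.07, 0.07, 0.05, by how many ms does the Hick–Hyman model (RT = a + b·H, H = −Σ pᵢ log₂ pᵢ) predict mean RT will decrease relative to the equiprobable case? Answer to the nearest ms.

69 ms

Equiprobable entropy H₀ = log₂ 8 = 3.0000 bits.
Skewed entropy H = −Σ pᵢ log₂ pᵢ = 2.6466 bits.
ΔRT = b·(H₀ − H) = 195 × 0.3534 = 68.90 ms.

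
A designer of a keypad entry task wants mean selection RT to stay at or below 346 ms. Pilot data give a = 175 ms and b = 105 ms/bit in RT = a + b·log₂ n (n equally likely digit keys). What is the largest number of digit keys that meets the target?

Set 175 + 105·log₂ n ≤ 346 → log₂ n ≤ (346 − 175)/105 = 1.6286.
So n ≤ 2^1.6286 = 3.092; the largest integer n is 3.

3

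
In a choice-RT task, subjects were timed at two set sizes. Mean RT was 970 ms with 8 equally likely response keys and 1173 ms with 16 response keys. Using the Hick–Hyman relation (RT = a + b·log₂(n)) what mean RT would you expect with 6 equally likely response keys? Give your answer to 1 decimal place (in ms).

Solve the two-equation system in a and b:
  b = (1173 − 970) / (log₂ 16 − log₂ 8) = 203 / (4 − 3) = 203.000 ms/bit
  a = 970 − 203.000 × 3 = 361.000 ms
Then RT(6) = 361.000 + 203.000 × log₂ 6 = 361.000 + 203.000 × 2.5850 ≈ 885.747 ms.

885.7 ms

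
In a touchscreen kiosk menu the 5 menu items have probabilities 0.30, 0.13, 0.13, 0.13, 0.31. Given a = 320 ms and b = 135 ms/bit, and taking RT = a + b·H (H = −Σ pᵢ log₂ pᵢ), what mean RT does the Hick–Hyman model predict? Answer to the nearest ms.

Entropy contributions −pᵢ log₂ pᵢ: 0.5211, 0.3826, 0.3826, 0.3826, 0.5238; sum H = 2.1928 bits.
RT = a + bH = 320 + 135·2.1928 = 616.03 ms.

616 ms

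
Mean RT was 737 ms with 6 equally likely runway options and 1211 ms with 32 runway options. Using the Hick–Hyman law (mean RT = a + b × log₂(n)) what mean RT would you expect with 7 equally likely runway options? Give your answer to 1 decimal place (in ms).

780.6 ms

RT is linear in log₂ n, so two points fix the line:
  b = (1211 − 737) / (log₂ 32 − log₂ 6) = 474 / (5 − 2.5850) = 196.270 ms/bit
  a = 737 − 196.270 × 2.5850 = 229.649 ms
Then RT(7) = 229.649 + 196.270 × log₂ 7 = 229.649 + 196.270 × 2.8074 ≈ 780.649 ms.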